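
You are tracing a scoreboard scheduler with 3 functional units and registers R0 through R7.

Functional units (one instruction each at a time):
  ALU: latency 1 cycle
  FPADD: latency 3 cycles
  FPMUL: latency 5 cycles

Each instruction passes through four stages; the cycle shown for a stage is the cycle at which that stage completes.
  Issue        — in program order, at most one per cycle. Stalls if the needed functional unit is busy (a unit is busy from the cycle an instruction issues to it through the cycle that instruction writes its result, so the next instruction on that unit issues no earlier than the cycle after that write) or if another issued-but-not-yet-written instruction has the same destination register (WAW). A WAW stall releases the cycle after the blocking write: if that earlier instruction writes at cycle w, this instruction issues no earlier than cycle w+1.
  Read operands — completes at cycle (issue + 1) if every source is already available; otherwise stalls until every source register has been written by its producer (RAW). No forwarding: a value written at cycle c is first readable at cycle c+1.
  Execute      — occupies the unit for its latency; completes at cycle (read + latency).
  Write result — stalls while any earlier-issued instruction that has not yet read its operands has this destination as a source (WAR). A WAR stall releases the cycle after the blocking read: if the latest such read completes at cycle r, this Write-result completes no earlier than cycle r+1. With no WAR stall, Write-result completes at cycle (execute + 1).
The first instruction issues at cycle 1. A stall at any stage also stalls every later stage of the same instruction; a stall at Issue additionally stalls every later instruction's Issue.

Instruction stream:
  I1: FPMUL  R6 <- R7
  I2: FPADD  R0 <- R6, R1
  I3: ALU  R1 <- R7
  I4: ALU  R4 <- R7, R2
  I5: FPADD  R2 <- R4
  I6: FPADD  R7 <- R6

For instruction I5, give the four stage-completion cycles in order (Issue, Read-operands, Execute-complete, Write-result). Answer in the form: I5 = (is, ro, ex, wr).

[I1] 1/2/7/8
[I2] 2/9/12/13  (RAW R6: wait I1 write@8)
[I3] 3/4/5/10  (WAR R1: wait I2 read@9)
[I4] 11/12/13/14  (struct: ALU busy until I3 writes@10)
[I5] 14/15/18/19  (struct: FPADD busy until I2 writes@13)
[I6] 20/21/24/25  (struct: FPADD busy until I5 writes@19)

I5 = (14, 15, 18, 19)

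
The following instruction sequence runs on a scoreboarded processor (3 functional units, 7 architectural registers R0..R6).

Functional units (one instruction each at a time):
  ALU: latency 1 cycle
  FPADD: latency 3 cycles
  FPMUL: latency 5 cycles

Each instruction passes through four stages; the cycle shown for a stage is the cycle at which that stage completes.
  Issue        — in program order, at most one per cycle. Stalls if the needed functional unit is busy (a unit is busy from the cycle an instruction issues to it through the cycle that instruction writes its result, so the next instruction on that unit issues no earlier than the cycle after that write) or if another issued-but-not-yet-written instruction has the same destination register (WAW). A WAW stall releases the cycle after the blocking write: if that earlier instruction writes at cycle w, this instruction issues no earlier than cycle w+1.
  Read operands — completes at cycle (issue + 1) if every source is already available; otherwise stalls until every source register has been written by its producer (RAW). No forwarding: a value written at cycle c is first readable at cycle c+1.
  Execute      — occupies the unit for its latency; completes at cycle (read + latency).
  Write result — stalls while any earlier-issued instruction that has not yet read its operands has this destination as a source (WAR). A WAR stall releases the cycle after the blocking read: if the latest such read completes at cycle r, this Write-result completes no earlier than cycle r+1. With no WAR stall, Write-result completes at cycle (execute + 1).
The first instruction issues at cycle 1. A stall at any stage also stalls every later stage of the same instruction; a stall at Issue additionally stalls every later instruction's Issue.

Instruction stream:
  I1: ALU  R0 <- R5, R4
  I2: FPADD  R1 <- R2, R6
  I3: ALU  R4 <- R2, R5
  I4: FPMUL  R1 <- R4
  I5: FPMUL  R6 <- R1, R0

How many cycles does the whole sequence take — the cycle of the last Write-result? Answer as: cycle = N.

t=1  issue I1 (ALU)
t=2  I1 read-ops, issue I2 (FPADD)
t=3  I1 finished on ALU, I2 read-ops
t=4  I1→R0
t=5  issue I3 (ALU)
t=6  I2 finished on FPADD, I3 read-ops
t=7  I2→R1, I3 finished on ALU
t=8  I3→R4, issue I4 (FPMUL)
t=9  I4 read-ops
t=14  I4 finished on FPMUL
t=15  I4→R1
t=16  issue I5 (FPMUL)
t=17  I5 read-ops
t=22  I5 finished on FPMUL
t=23  I5→R6

cycle = 23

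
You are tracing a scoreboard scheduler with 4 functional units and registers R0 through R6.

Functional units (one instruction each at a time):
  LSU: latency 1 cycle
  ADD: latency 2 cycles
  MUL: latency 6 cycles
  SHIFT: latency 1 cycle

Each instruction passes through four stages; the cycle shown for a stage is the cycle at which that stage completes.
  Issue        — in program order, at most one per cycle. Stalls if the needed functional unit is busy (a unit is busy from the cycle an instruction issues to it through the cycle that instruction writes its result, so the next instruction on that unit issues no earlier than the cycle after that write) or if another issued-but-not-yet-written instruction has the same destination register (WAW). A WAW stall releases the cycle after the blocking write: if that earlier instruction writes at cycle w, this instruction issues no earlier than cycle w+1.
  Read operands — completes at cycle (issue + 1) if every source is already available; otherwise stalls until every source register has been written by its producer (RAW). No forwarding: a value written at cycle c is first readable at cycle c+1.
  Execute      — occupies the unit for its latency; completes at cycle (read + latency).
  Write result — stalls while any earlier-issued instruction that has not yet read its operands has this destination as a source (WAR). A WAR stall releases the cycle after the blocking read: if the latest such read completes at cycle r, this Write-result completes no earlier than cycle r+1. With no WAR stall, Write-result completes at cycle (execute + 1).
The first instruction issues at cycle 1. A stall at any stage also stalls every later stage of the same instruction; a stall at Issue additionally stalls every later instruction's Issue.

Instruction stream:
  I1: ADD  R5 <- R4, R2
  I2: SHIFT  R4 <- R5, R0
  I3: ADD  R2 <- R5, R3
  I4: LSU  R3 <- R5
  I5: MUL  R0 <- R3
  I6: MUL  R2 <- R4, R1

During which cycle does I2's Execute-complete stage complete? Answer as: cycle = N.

cycle = 7

I1  is:1  ro:2  ex:4  wr:5
I2  is:2  ro:6  ex:7  wr:8  — RAW R5: wait I1 write@5
I3  is:6  ro:7  ex:9  wr:10  — struct: ADD busy until I1 writes@5
I4  is:7  ro:8  ex:9  wr:10
I5  is:8  ro:11  ex:17  wr:18  — RAW R3: wait I4 write@10
I6  is:19  ro:20  ex:26  wr:27  — struct: MUL busy until I5 writes@18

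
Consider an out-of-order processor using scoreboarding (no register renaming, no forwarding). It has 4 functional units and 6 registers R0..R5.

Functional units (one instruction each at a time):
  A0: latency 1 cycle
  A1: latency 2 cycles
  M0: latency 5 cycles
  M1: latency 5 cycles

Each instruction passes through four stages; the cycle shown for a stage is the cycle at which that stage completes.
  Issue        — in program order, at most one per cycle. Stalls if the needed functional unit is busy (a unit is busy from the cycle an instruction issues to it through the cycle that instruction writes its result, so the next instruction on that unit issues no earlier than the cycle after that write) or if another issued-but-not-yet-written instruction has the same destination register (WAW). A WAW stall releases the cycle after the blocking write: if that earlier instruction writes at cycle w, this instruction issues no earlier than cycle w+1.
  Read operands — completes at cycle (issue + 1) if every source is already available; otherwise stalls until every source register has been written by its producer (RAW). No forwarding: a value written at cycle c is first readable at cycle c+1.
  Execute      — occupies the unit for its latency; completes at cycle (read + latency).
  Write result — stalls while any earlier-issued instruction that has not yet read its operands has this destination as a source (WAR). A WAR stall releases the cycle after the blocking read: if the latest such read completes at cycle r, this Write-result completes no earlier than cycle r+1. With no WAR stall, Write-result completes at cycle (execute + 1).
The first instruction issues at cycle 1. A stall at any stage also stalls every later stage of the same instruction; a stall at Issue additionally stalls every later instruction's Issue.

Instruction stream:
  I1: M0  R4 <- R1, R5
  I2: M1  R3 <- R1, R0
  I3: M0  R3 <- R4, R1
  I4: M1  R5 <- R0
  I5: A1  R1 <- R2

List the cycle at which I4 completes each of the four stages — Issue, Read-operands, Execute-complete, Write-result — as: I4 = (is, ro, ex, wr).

I4 = (11, 12, 17, 18)

[1] issue I1 (M0)
[2] I1 read-ops; issue I2 (M1)
[3] I2 read-ops
[7] I1 finished on M0
[8] I1→R4; I2 finished on M1
[9] I2→R3
[10] issue I3 (M0)
[11] I3 read-ops; issue I4 (M1)
[12] I4 read-ops; issue I5 (A1)
[13] I5 read-ops
[15] I5 finished on A1
[16] I3 finished on M0; I5→R1
[17] I3→R3; I4 finished on M1
[18] I4→R5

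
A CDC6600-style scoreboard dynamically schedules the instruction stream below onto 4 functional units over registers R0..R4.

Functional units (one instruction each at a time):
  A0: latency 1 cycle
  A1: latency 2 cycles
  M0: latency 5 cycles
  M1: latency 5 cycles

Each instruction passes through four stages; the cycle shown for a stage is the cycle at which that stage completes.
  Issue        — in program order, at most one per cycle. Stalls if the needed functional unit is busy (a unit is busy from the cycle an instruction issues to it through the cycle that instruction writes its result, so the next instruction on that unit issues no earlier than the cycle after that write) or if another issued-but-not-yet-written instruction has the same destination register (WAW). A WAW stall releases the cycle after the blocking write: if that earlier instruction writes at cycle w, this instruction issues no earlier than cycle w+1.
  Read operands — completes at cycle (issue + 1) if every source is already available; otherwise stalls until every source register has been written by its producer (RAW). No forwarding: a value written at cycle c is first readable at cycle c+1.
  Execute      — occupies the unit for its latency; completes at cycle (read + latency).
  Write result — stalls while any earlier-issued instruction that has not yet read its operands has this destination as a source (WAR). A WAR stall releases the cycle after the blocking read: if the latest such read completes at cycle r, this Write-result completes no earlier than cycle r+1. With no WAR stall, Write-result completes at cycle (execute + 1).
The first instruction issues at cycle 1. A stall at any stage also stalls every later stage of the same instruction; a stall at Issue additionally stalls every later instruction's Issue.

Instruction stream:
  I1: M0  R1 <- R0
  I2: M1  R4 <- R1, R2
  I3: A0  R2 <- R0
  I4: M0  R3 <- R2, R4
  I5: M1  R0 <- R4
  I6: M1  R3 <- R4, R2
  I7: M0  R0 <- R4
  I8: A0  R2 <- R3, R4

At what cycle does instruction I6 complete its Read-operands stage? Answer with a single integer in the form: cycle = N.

  I1 | 1 | 2 | 7 | 8
  I2 | 2 | 9 | 14 | 15   RAW R1: wait I1 write@8
  I3 | 3 | 4 | 5 | 10   WAR R2: wait I2 read@9
  I4 | 9 | 16 | 21 | 22   struct: M0 busy until I1 writes@8 · RAW R4: wait I2 write@15
  I5 | 16 | 17 | 22 | 23   struct: M1 busy until I2 writes@15
  I6 | 24 | 25 | 30 | 31   struct: M1 busy until I5 writes@23
  I7 | 25 | 26 | 31 | 32
  I8 | 26 | 32 | 33 | 34   RAW R3: wait I6 write@31

cycle = 25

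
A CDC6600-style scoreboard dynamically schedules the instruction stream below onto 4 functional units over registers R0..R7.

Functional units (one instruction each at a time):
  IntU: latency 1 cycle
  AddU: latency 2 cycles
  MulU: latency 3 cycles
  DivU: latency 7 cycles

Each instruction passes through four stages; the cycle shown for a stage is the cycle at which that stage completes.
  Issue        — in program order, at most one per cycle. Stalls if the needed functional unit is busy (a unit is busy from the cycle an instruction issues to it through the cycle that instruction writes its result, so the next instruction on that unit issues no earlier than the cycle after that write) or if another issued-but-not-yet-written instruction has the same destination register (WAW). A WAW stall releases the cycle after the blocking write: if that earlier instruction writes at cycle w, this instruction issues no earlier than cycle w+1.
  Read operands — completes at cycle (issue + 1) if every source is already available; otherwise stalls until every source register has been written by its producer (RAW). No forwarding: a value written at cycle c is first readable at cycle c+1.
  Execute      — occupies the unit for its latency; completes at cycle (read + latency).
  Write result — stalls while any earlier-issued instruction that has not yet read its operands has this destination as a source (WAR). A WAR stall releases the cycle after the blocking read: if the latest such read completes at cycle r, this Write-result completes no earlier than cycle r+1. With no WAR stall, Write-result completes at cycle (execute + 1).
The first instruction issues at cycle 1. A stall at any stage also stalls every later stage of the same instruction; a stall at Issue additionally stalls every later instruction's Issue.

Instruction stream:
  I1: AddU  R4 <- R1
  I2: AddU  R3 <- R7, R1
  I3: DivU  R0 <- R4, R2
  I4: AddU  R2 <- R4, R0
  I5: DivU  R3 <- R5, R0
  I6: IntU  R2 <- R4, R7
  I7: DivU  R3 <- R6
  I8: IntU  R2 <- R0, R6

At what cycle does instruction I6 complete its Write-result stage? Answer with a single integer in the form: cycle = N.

cycle = 24

1) issue 1, read 2, done 4, write 5
2) issue 6, read 7, done 9, write 10  <struct: AddU busy until I1 writes@5>
3) issue 7, read 8, done 15, write 16
4) issue 11, read 17, done 19, write 20  <struct: AddU busy until I2 writes@10 / RAW R0: wait I3 write@16>
5) issue 17, read 18, done 25, write 26  <struct: DivU busy until I3 writes@16>
6) issue 21, read 22, done 23, write 24  <WAW R2: wait I4 write@20>
7) issue 27, read 28, done 35, write 36  <struct: DivU busy until I5 writes@26>
8) issue 28, read 29, done 30, write 31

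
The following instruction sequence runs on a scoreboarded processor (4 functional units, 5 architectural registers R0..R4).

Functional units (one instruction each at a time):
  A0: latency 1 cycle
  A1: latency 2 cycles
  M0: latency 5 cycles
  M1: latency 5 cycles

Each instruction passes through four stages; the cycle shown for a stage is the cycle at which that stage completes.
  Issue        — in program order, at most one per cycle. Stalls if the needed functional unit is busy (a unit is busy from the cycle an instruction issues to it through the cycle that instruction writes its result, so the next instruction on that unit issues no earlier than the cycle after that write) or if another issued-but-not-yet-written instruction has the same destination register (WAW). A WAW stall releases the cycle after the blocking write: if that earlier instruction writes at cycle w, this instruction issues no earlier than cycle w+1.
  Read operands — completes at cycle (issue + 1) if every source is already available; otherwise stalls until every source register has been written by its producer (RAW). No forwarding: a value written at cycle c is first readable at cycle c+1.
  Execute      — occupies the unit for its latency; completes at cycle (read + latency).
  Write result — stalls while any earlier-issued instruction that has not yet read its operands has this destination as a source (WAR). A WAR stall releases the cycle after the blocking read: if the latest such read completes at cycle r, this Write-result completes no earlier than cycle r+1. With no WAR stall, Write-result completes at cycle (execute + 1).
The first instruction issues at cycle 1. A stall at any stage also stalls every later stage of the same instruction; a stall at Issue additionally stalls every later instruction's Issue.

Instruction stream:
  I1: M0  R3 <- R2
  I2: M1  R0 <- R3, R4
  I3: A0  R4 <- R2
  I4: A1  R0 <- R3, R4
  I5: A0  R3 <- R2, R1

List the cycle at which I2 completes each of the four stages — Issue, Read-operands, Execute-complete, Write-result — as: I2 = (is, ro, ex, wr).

I1  is:1  ro:2  ex:7  wr:8
I2  is:2  ro:9  ex:14  wr:15  — RAW R3: wait I1 write@8
I3  is:3  ro:4  ex:5  wr:10  — WAR R4: wait I2 read@9
I4  is:16  ro:17  ex:19  wr:20  — WAW R0: wait I2 write@15
I5  is:17  ro:18  ex:19  wr:20

I2 = (2, 9, 14, 15)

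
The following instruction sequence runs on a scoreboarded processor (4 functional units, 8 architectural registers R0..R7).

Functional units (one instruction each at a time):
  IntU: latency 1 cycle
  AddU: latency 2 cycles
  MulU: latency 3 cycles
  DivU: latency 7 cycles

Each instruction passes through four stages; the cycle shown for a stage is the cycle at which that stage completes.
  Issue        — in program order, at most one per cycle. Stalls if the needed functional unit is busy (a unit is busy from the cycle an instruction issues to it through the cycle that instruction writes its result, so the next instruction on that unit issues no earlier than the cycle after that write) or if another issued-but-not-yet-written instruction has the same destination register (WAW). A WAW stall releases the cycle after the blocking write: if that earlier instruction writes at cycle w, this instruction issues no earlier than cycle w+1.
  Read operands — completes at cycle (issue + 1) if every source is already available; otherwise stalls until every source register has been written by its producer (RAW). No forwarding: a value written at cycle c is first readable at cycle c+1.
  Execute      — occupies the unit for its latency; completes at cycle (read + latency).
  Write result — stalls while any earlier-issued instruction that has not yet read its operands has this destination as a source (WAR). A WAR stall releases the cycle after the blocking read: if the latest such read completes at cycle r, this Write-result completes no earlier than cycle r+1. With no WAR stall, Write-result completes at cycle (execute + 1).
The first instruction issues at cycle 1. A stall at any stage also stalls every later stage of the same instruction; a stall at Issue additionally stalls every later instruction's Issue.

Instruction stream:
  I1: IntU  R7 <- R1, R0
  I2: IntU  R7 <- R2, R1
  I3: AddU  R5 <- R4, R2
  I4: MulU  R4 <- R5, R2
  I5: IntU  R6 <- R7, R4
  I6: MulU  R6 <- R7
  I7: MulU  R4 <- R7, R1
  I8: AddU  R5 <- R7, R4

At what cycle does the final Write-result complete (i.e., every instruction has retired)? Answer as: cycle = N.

cycle = 34

I1 -> (1, 2, 3, 4)
I2 -> (5, 6, 7, 8)  // struct: IntU busy until I1 writes@4
I3 -> (6, 7, 9, 10)
I4 -> (7, 11, 14, 15)  // RAW R5: wait I3 write@10
I5 -> (9, 16, 17, 18)  // struct: IntU busy until I2 writes@8, RAW R4: wait I4 write@15
I6 -> (19, 20, 23, 24)  // WAW R6: wait I5 write@18
I7 -> (25, 26, 29, 30)  // struct: MulU busy until I6 writes@24
I8 -> (26, 31, 33, 34)  // RAW R4: wait I7 write@30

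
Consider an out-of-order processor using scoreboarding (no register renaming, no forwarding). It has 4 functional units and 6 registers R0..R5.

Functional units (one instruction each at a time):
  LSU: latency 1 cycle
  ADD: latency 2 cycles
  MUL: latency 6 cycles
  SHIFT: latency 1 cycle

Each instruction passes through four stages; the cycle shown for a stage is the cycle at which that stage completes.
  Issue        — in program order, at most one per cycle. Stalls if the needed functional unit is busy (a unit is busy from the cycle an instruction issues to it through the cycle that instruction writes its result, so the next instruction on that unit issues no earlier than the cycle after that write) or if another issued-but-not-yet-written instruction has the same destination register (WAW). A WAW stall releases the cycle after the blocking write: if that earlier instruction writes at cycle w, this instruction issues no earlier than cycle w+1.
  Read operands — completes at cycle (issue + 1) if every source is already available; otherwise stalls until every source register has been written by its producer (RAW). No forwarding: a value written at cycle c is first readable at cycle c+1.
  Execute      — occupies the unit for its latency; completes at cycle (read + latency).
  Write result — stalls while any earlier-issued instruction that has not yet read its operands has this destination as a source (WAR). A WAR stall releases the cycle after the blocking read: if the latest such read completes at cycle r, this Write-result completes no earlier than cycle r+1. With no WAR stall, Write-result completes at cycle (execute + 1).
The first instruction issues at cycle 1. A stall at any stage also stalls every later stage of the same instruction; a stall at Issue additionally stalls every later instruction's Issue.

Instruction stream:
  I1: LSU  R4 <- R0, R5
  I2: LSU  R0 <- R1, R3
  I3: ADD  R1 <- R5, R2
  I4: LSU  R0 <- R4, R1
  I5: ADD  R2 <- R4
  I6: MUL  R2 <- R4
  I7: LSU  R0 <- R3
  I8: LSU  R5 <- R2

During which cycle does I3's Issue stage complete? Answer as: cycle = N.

cycle = 6

1) issue 1, read 2, done 3, write 4
2) issue 5, read 6, done 7, write 8  <struct: LSU busy until I1 writes@4>
3) issue 6, read 7, done 9, write 10
4) issue 9, read 11, done 12, write 13  <struct: LSU busy until I2 writes@8 / RAW R1: wait I3 write@10>
5) issue 11, read 12, done 14, write 15  <struct: ADD busy until I3 writes@10>
6) issue 16, read 17, done 23, write 24  <WAW R2: wait I5 write@15>
7) issue 17, read 18, done 19, write 20
8) issue 21, read 25, done 26, write 27  <struct: LSU busy until I7 writes@20 / RAW R2: wait I6 write@24>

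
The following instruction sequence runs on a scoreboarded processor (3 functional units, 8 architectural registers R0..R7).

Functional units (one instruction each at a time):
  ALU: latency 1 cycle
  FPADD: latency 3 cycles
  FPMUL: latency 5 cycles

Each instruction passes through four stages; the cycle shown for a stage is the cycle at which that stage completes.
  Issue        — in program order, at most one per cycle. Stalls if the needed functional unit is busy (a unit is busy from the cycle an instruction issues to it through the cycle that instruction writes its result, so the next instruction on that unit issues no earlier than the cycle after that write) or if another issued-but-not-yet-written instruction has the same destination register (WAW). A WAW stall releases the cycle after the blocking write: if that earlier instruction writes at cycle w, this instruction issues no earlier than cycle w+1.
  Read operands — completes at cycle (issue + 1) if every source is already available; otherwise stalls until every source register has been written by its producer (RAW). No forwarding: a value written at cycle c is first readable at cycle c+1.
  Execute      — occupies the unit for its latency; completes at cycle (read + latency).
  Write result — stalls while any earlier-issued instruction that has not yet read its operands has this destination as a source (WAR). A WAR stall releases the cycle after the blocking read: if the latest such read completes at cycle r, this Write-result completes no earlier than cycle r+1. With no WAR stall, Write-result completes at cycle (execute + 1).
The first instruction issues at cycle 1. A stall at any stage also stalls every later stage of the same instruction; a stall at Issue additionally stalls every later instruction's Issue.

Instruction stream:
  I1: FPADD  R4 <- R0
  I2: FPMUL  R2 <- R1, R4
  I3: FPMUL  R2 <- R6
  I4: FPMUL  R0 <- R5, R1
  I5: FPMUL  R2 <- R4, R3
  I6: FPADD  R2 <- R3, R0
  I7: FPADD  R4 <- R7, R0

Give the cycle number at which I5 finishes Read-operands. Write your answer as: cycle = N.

I1  is:1  ro:2  ex:5  wr:6
I2  is:2  ro:7  ex:12  wr:13  — RAW R4: wait I1 write@6
I3  is:14  ro:15  ex:20  wr:21  — struct: FPMUL busy until I2 writes@13
I4  is:22  ro:23  ex:28  wr:29  — struct: FPMUL busy until I3 writes@21
I5  is:30  ro:31  ex:36  wr:37  — struct: FPMUL busy until I4 writes@29
I6  is:38  ro:39  ex:42  wr:43  — WAW R2: wait I5 write@37
I7  is:44  ro:45  ex:48  wr:49  — struct: FPADD busy until I6 writes@43

cycle = 31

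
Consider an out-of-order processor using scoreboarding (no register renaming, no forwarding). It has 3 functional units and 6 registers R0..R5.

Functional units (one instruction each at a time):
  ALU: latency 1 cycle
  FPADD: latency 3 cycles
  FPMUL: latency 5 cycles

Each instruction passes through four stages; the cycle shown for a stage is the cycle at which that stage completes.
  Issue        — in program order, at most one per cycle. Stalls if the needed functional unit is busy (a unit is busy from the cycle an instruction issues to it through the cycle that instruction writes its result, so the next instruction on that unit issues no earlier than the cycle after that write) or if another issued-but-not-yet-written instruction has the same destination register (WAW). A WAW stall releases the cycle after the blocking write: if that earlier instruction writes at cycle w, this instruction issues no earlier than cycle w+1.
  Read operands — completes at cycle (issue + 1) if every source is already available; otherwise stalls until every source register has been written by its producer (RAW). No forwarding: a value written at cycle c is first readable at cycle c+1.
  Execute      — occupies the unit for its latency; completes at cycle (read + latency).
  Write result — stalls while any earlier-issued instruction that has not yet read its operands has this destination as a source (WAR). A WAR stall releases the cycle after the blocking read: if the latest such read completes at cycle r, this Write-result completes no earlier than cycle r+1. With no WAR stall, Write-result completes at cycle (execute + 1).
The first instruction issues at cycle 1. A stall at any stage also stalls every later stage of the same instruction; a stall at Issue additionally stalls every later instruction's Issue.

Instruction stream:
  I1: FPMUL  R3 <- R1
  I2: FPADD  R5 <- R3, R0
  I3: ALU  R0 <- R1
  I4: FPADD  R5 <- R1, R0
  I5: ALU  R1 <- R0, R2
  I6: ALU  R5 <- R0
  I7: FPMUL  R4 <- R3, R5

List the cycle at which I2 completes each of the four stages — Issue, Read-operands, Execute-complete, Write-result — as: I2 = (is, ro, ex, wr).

I1: IS=1 RO=2 EX=7 WR=8
I2: IS=2 RO=9 EX=12 WR=13  [RAW R3: wait I1 write@8]
I3: IS=3 RO=4 EX=5 WR=10  [WAR R0: wait I2 read@9]
I4: IS=14 RO=15 EX=18 WR=19  [struct: FPADD busy until I2 writes@13]
I5: IS=15 RO=16 EX=17 WR=18
I6: IS=20 RO=21 EX=22 WR=23  [WAW R5: wait I4 write@19]
I7: IS=21 RO=24 EX=29 WR=30  [RAW R5: wait I6 write@23]

I2 = (2, 9, 12, 13)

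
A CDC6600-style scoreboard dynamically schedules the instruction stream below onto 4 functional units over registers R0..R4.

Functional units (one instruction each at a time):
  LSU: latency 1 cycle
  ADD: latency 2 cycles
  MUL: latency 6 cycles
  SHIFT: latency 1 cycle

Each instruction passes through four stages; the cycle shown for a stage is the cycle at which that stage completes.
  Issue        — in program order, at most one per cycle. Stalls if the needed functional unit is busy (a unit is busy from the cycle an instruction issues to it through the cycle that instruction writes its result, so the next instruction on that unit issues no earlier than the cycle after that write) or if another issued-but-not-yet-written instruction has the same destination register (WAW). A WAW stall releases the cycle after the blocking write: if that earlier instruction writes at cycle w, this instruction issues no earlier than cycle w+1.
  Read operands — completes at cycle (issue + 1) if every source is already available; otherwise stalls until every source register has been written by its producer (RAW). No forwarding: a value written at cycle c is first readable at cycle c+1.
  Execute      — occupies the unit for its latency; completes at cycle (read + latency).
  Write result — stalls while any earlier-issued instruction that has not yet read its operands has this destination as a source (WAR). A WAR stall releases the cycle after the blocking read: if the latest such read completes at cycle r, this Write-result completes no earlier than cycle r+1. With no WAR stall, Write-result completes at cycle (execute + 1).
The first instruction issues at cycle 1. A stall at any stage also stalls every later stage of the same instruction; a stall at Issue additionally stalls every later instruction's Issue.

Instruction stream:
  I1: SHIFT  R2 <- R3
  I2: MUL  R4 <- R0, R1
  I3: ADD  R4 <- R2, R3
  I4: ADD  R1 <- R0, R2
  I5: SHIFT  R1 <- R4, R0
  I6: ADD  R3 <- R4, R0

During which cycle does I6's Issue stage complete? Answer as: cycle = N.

cycle = 22

t=1  I1→SHIFT
t=2  I1 RO · I2→MUL
t=3  I1 EX · I2 RO
t=4  I1 WR R2
t=9  I2 EX
t=10  I2 WR R4
t=11  I3→ADD
t=12  I3 RO
t=14  I3 EX
t=15  I3 WR R4
t=16  I4→ADD
t=17  I4 RO
t=19  I4 EX
t=20  I4 WR R1
t=21  I5→SHIFT
t=22  I5 RO · I6→ADD
t=23  I5 EX · I6 RO
t=24  I5 WR R1
t=25  I6 EX
t=26  I6 WR R3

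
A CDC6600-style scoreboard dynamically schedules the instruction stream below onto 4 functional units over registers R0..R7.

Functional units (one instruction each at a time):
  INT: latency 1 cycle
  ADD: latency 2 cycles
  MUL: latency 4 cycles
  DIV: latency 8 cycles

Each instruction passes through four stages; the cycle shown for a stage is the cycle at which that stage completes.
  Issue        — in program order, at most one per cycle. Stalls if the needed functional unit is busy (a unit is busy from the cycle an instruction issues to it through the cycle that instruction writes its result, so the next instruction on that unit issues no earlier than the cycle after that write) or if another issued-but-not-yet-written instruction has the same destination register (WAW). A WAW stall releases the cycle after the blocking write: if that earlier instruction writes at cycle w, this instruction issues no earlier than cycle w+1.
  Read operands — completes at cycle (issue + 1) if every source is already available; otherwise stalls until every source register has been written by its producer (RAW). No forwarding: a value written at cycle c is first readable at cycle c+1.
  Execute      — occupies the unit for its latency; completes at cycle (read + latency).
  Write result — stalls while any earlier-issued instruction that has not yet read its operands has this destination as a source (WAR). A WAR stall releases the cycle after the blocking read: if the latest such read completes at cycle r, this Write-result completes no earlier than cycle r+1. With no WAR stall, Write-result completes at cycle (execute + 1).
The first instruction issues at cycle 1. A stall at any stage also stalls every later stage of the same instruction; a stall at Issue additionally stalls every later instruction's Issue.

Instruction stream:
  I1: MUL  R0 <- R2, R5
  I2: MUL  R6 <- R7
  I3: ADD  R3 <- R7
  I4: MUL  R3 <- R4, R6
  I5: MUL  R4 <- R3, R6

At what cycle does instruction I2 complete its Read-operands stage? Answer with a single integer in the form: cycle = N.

cycle = 9

t=1  issue I1 (MUL)
t=2  I1 read-ops
t=6  I1 finished on MUL
t=7  I1→R0
t=8  issue I2 (MUL)
t=9  I2 read-ops · issue I3 (ADD)
t=10  I3 read-ops
t=12  I3 finished on ADD
t=13  I2 finished on MUL · I3→R3
t=14  I2→R6
t=15  issue I4 (MUL)
t=16  I4 read-ops
t=20  I4 finished on MUL
t=21  I4→R3
t=22  issue I5 (MUL)
t=23  I5 read-ops
t=27  I5 finished on MUL
t=28  I5→R4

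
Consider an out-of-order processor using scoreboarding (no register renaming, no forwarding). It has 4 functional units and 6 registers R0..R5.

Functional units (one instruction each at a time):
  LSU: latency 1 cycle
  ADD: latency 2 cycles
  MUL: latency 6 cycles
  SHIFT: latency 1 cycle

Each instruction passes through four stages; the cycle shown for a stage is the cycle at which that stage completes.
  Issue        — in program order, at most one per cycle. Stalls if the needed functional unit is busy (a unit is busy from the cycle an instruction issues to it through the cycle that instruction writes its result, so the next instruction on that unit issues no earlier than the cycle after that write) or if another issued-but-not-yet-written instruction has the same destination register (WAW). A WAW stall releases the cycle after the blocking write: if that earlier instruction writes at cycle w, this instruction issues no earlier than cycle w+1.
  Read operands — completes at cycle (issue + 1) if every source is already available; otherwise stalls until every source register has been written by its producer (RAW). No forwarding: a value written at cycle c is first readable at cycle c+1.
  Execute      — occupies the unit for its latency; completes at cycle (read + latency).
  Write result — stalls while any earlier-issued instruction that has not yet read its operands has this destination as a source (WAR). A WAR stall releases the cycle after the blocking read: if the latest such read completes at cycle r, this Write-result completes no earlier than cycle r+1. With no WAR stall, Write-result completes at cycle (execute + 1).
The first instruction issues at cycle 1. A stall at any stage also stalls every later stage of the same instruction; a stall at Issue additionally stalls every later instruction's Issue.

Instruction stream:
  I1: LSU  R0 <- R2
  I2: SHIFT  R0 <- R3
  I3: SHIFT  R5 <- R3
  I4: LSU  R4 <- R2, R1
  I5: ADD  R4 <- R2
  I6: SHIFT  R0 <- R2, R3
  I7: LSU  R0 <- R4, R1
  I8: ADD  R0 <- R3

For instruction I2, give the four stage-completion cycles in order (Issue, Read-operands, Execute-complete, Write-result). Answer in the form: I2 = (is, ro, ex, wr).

I1  is:1  ro:2  ex:3  wr:4
I2  is:5  ro:6  ex:7  wr:8  — WAW R0: wait I1 write@4
I3  is:9  ro:10  ex:11  wr:12  — struct: SHIFT busy until I2 writes@8
I4  is:10  ro:11  ex:12  wr:13
I5  is:14  ro:15  ex:17  wr:18  — WAW R4: wait I4 write@13
I6  is:15  ro:16  ex:17  wr:18
I7  is:19  ro:20  ex:21  wr:22  — WAW R0: wait I6 write@18
I8  is:23  ro:24  ex:26  wr:27  — WAW R0: wait I7 write@22

I2 = (5, 6, 7, 8)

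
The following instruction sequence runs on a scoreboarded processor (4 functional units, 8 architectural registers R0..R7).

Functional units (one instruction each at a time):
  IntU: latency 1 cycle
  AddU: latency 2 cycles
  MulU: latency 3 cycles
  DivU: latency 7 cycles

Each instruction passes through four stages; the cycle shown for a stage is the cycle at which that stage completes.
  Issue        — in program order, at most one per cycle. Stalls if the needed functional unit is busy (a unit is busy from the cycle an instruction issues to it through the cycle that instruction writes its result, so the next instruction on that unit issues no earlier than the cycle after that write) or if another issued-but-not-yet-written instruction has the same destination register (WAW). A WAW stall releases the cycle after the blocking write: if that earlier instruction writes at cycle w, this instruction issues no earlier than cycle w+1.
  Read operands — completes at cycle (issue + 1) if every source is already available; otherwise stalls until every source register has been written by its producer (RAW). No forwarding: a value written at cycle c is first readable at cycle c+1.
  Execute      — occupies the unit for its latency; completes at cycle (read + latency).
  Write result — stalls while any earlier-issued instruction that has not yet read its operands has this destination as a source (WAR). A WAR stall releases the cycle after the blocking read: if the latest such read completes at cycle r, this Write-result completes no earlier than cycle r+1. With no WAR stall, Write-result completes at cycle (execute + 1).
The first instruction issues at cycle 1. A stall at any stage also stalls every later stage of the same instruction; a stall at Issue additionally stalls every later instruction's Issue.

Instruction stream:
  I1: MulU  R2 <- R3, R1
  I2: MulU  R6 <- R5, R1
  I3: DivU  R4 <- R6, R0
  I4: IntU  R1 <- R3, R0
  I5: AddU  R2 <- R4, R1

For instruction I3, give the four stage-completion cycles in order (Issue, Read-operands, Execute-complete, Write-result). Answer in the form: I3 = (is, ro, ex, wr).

I1: IS=1 RO=2 EX=5 WR=6
I2: IS=7 RO=8 EX=11 WR=12  [struct: MulU busy until I1 writes@6]
I3: IS=8 RO=13 EX=20 WR=21  [RAW R6: wait I2 write@12]
I4: IS=9 RO=10 EX=11 WR=12
I5: IS=10 RO=22 EX=24 WR=25  [RAW R4: wait I3 write@21]

I3 = (8, 13, 20, 21)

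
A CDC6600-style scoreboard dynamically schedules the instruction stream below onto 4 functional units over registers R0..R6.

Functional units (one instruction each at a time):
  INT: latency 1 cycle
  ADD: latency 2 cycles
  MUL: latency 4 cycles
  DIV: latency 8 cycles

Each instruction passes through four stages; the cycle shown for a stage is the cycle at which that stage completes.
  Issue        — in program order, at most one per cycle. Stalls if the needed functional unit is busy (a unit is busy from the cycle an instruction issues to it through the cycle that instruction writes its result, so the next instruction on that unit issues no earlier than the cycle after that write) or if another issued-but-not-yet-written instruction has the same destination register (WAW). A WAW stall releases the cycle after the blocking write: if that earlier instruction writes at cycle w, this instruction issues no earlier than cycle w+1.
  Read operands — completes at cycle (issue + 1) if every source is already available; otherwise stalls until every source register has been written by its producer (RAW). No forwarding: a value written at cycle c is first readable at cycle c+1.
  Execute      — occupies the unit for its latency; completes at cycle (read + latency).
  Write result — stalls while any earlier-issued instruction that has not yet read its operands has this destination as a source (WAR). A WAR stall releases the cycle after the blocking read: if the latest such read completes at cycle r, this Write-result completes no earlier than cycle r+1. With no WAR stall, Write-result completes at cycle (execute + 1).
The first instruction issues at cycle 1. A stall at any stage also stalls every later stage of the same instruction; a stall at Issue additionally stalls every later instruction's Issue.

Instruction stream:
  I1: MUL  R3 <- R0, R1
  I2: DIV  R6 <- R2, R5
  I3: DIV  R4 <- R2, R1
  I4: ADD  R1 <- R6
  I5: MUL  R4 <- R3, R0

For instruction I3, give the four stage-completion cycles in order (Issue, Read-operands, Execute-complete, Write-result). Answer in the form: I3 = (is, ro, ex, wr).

I3 = (13, 14, 22, 23)

I1  is:1  ro:2  ex:6  wr:7
I2  is:2  ro:3  ex:11  wr:12
I3  is:13  ro:14  ex:22  wr:23  — struct: DIV busy until I2 writes@12
I4  is:14  ro:15  ex:17  wr:18
I5  is:24  ro:25  ex:29  wr:30  — WAW R4: wait I3 write@23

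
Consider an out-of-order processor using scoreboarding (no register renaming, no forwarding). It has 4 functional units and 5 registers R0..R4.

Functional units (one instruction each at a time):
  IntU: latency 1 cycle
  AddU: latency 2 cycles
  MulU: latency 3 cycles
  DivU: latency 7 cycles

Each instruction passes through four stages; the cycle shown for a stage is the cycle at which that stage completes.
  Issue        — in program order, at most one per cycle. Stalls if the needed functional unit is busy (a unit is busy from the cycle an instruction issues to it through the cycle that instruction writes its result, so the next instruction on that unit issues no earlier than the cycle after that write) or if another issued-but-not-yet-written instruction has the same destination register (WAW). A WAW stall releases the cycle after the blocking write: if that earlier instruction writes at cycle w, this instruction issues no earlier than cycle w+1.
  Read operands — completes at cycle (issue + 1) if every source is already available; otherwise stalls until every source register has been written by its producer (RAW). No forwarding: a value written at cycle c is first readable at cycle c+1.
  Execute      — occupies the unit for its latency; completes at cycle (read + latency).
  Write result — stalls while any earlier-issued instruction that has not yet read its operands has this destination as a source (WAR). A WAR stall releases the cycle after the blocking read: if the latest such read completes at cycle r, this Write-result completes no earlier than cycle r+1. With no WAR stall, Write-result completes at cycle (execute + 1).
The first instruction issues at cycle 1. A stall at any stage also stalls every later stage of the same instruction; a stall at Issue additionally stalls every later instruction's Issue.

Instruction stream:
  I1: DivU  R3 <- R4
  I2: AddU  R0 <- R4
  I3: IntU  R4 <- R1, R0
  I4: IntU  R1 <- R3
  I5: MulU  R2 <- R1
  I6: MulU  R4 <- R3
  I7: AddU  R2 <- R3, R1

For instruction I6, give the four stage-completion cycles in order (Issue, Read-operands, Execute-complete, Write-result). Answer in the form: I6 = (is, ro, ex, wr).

I6 = (19, 20, 23, 24)

  I1 | 1 | 2 | 9 | 10
  I2 | 2 | 3 | 5 | 6
  I3 | 3 | 7 | 8 | 9   RAW R0: wait I2 write@6
  I4 | 10 | 11 | 12 | 13   struct: IntU busy until I3 writes@9
  I5 | 11 | 14 | 17 | 18   RAW R1: wait I4 write@13
  I6 | 19 | 20 | 23 | 24   struct: MulU busy until I5 writes@18
  I7 | 20 | 21 | 23 | 24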